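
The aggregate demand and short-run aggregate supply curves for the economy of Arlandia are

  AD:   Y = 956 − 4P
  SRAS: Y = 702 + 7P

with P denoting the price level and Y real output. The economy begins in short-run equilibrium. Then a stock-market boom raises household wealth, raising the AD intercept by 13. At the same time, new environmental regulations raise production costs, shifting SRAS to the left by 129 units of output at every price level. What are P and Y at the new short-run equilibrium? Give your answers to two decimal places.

After both shocks: AD is Y = 969 − 4P and SRAS is Y = 573 + 7P.
Setting them equal: 396 = 11P, so P = 36.00.
Substituting into AD, Y = 825.00.

P = 36.00, Y = 825.00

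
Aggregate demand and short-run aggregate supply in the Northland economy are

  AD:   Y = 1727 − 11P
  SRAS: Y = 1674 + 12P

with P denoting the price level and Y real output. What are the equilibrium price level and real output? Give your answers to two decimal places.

Set AD = SRAS: 1727 − 11P = 1674 + 12P, so 53 = 23P and P = 2.30.
Substituting into AD, Y = 1727 − 11P = 1701.65.

P = 2.30, Y = 1701.65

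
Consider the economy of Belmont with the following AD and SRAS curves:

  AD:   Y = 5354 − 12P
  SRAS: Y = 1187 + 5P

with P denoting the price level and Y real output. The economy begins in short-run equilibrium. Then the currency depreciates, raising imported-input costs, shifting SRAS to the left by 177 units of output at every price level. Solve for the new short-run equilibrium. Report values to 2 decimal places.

This is a negative supply shock: SRAS shifts left.
New SRAS: Y = 1010 + 5P.
Set AD = SRAS: 5354 − 12P = 1010 + 5P, so 4344 = 17P and P = 255.53.
Substituting into AD, Y = 2287.65.

P = 255.53, Y = 2287.65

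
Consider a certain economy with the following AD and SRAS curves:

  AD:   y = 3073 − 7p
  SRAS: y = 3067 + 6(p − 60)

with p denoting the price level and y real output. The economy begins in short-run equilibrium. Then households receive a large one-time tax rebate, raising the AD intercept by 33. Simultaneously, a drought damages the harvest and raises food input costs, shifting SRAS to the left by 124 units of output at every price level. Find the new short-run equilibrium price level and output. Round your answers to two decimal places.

p = 40.23, y = 2824.38

After both shocks: AD is y = 3106 − 7p and SRAS is y = 2583 + 6p.
Setting them equal: 523 = 13p, so p = 40.23.
Substituting into AD, y = 2824.38.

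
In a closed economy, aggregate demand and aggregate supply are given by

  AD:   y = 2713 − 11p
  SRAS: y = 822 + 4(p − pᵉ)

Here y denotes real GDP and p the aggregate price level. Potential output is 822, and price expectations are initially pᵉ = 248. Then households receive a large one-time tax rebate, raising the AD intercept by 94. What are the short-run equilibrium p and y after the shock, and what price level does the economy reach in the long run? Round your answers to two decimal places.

Short run: p = 198.47, y = 623.87. Long run: p = 180.45.

AD shifts right: new AD is y = 2807 − 11p. With pᵉ = 248, SRAS is y = 4p − 170.
Short run: 2807 − 11p = 4p − 170 gives 2977 = 15p, so p = 198.47 and y = 2807 − 11p = 623.87.
y = 623.87 is below potential 822; expectations adjust and SRAS shifts right until y = 822.
Long run: on the new AD curve, 822 = 2807 − 11p gives p = 180.45.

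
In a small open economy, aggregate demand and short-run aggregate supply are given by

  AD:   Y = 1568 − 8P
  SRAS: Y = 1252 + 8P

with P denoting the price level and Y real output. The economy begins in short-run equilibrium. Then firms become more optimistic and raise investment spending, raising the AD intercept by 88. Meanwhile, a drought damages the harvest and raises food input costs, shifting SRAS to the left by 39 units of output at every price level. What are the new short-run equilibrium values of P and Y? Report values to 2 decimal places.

After both shocks: AD is Y = 1656 − 8P and SRAS is Y = 1213 + 8P.
Setting them equal: 443 = 16P, so P = 27.69.
Substituting into AD, Y = 1434.50.

P = 27.69, Y = 1434.50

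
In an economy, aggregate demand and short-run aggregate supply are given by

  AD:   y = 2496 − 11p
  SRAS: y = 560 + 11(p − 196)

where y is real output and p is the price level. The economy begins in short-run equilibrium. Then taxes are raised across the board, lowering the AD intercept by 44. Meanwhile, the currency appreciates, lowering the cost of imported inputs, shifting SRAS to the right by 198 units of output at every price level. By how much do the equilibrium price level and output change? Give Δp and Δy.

After both shocks: AD is y = 2452 − 11p and SRAS is y = 11p − 1398.
Setting them equal: 3850 = 22p, so p = 175.
y = 2452 − 11·175 = 527.
Initially p = 186, y = 450, so Δp = -11 and Δy = +77.

Δp = -11, Δy = +77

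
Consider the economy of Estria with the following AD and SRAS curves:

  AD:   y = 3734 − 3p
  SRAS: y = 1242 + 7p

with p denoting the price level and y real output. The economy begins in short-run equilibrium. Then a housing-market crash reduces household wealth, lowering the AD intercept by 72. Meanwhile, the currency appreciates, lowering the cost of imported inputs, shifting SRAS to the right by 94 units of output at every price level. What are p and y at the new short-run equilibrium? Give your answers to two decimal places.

After both shocks: AD is y = 3662 − 3p and SRAS is y = 1336 + 7p.
Setting them equal: 2326 = 10p, so p = 232.60.
Substituting into AD, y = 2964.20.

p = 232.60, y = 2964.20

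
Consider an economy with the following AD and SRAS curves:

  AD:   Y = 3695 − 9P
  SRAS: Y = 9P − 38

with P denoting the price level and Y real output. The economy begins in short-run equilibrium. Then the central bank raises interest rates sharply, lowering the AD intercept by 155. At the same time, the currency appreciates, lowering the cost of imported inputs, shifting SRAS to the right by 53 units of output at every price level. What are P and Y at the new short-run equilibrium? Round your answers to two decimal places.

P = 195.83, Y = 1777.50

After both shocks: AD is Y = 3540 − 9P and SRAS is Y = 15 + 9P.
Setting them equal: 3525 = 18P, so P = 195.83.
Substituting into AD, Y = 1777.50.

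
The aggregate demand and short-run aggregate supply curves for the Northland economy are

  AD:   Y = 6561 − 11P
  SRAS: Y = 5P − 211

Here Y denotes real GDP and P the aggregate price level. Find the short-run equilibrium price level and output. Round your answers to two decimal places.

P = 423.25, Y = 1905.25

Set AD = SRAS: 6561 − 11P = 5P − 211, so 6772 = 16P and P = 423.25.
Substituting into AD, Y = 6561 − 11P = 1905.25.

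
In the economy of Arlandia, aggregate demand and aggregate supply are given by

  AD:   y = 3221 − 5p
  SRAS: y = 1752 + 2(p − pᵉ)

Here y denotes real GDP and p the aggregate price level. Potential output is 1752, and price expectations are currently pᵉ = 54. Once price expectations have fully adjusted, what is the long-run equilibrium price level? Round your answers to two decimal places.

Short run: with pᵉ = 54, SRAS is y = 1644 + 2p. Setting AD = SRAS gives 1577 = 7p, so p = 225.29 and y = 3221 − 5p = 2094.57.
Output 2094.57 is above potential 1752, so over time expected prices rise and SRAS shifts left until y returns to 1752.
Long run: y = 1752 on the AD curve gives 1752 = 3221 − 5p, so p = 293.80.

Long-run p = 293.80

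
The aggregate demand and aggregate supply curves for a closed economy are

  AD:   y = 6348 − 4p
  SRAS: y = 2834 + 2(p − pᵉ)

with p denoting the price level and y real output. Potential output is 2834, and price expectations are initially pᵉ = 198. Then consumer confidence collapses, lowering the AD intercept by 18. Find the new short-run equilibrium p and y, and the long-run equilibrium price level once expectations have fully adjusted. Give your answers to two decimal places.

Short run: p = 648.67, y = 3735.33. Long run: p = 874.00.

AD shifts left: new AD is y = 6330 − 4p. With pᵉ = 198, SRAS is y = 2438 + 2p.
Short run: 6330 − 4p = 2438 + 2p gives 3892 = 6p, so p = 648.67 and y = 6330 − 4p = 3735.33.
y = 3735.33 is above potential 2834; expectations adjust and SRAS shifts left until y = 2834.
Long run: on the new AD curve, 2834 = 6330 − 4p gives p = 874.00.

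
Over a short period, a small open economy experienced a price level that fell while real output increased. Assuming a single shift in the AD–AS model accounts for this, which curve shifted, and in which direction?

P fell and Y rose. An AD shift moves P and Y in the same direction; an SRAS shift moves them in opposite directions.
Here P and Y moved in opposite directions, so the SRAS curve shifted.
Since Y rose, SRAS shifted right.

SRAS shifted right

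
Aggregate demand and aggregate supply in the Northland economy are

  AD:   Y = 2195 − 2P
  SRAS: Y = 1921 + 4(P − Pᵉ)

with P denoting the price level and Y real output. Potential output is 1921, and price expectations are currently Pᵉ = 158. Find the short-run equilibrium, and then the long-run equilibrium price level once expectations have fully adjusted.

Short run: with Pᵉ = 158, SRAS is Y = 1289 + 4P. Setting AD = SRAS gives 906 = 6P, so P = 151 and Y = 2195 − 2·151 = 1893.
Output 1893 is below potential 1921, so over time expected prices fall and SRAS shifts right until Y returns to 1921.
Long run: Y = 1921 on the AD curve gives 1921 = 2195 − 2P, so P = 137.

Short run: P = 151, Y = 1893. Long run: P = 137.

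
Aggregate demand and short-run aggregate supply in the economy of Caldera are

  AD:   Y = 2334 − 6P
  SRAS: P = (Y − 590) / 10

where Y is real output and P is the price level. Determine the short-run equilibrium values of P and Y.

P = 109, Y = 1680

Rearrange SRAS to Y = 590 + 10P.
Set AD = SRAS: 2334 − 6P = 590 + 10P, so 1744 = 16P and P = 109.
Then Y = 2334 − 6·109 = 1680.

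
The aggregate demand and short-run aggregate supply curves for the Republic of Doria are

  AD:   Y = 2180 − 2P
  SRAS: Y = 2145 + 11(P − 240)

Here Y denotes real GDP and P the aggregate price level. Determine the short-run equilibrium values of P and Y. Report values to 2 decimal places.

P = 205.77, Y = 1768.46

Write SRAS as Y = 2145 + 11P − 2640 = 11P − 495.
Set AD = SRAS: 2180 − 2P = 11P − 495, so 2675 = 13P and P = 205.77.
Substituting into AD, Y = 2180 − 2P = 1768.46.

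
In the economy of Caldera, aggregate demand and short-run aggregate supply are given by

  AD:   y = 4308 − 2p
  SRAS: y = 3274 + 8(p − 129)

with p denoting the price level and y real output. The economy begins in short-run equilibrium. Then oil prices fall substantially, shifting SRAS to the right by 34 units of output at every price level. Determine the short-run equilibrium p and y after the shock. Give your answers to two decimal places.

p = 203.20, y = 3901.60

This is a positive supply shock: SRAS shifts right.
New SRAS: y = 2276 + 8p.
Set AD = SRAS: 4308 − 2p = 2276 + 8p, so 2032 = 10p and p = 203.20.
Substituting into AD, y = 3901.60.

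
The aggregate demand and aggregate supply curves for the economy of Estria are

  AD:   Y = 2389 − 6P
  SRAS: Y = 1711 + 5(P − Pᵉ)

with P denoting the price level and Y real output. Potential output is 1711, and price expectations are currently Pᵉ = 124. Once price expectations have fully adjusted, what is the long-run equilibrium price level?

Short run: with Pᵉ = 124, SRAS is Y = 1091 + 5P. Setting AD = SRAS gives 1298 = 11P, so P = 118 and Y = 2389 − 6·118 = 1681.
Output 1681 is below potential 1711, so over time expected prices fall and SRAS shifts right until Y returns to 1711.
Long run: Y = 1711 on the AD curve gives 1711 = 2389 − 6P, so P = 113.

Long-run P = 113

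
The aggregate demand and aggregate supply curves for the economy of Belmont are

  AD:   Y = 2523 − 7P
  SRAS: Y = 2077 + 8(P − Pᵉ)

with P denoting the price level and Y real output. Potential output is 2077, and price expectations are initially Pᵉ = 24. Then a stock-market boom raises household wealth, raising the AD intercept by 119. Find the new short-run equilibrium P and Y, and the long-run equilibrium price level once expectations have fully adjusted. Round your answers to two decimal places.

Short run: P = 50.47, Y = 2288.73. Long run: P = 80.71.

AD shifts right: new AD is Y = 2642 − 7P. With Pᵉ = 24, SRAS is Y = 1885 + 8P.
Short run: 2642 − 7P = 1885 + 8P gives 757 = 15P, so P = 50.47 and Y = 2642 − 7P = 2288.73.
Y = 2288.73 is above potential 2077; expectations adjust and SRAS shifts left until Y = 2077.
Long run: on the new AD curve, 2077 = 2642 − 7P gives P = 80.71.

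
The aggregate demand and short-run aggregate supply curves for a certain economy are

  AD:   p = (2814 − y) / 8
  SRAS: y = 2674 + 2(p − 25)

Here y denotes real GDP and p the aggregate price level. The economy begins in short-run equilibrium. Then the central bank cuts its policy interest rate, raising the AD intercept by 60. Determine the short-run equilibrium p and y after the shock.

p = 25, y = 2674

This is a positive demand shock: AD shifts right.
New AD: y = 2874 − 8p.
SRAS can be written y = 2624 + 2p.
Set AD = SRAS: 2874 − 8p = 2624 + 2p, so 250 = 10p and p = 25.
y = 2874 − 8·25 = 2674.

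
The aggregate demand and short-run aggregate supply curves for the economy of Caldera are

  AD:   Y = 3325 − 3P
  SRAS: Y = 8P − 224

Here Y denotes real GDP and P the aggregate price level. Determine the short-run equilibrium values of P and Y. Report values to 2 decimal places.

P = 322.64, Y = 2357.09

Set AD = SRAS: 3325 − 3P = 8P − 224, so 3549 = 11P and P = 322.64.
Substituting into AD, Y = 3325 − 3P = 2357.09.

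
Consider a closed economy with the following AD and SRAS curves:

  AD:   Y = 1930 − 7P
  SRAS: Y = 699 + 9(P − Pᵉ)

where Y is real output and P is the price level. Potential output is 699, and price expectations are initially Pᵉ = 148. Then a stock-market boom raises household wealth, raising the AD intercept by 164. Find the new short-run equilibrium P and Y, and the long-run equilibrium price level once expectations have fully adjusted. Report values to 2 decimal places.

AD shifts right: new AD is Y = 2094 − 7P. With Pᵉ = 148, SRAS is Y = 9P − 633.
Short run: 2094 − 7P = 9P − 633 gives 2727 = 16P, so P = 170.44 and Y = 2094 − 7P = 900.94.
Y = 900.94 is above potential 699; expectations adjust and SRAS shifts left until Y = 699.
Long run: on the new AD curve, 699 = 2094 − 7P gives P = 199.29.

Short run: P = 170.44, Y = 900.94. Long run: P = 199.29.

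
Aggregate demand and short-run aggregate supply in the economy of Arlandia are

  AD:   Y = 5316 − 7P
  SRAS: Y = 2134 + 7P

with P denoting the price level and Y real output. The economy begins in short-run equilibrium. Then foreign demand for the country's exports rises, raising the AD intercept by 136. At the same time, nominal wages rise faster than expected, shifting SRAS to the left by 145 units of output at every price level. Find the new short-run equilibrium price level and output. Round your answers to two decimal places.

P = 247.36, Y = 3720.50

After both shocks: AD is Y = 5452 − 7P and SRAS is Y = 1989 + 7P.
Setting them equal: 3463 = 14P, so P = 247.36.
Substituting into AD, Y = 3720.50.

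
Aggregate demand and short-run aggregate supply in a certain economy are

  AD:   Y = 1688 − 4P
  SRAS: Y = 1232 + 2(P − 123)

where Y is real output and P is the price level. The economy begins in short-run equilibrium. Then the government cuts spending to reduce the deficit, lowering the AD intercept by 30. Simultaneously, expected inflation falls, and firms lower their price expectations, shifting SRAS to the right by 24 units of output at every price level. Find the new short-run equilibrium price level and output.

P = 108, Y = 1226

After both shocks: AD is Y = 1658 − 4P and SRAS is Y = 1010 + 2P.
Setting them equal: 648 = 6P, so P = 108.
Y = 1658 − 4·108 = 1226.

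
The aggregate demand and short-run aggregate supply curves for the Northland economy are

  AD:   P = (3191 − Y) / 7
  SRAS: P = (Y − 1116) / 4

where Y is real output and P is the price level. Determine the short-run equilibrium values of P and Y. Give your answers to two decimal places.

Rearrange AD to Y = 3191 − 7P.
Rearrange SRAS to Y = 1116 + 4P.
Set AD = SRAS: 3191 − 7P = 1116 + 4P, so 2075 = 11P and P = 188.64.
Substituting into AD, Y = 3191 − 7P = 1870.55.

P = 188.64, Y = 1870.55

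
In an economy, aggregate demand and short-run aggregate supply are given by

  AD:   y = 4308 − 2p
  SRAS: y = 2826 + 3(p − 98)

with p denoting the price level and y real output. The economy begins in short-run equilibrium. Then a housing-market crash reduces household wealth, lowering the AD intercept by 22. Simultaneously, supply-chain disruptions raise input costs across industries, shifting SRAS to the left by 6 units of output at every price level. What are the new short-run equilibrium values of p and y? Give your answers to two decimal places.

After both shocks: AD is y = 4286 − 2p and SRAS is y = 2526 + 3p.
Setting them equal: 1760 = 5p, so p = 352.00.
Substituting into AD, y = 3582.00.

p = 352.00, y = 3582.00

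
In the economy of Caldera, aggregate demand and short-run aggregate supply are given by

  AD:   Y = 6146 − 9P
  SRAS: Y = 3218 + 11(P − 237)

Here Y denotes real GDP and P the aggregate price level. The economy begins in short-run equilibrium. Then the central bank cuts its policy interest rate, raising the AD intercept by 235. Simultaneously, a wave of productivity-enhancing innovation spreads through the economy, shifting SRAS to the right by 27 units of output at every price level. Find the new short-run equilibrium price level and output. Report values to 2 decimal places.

After both shocks: AD is Y = 6381 − 9P and SRAS is Y = 638 + 11P.
Setting them equal: 5743 = 20P, so P = 287.15.
Substituting into AD, Y = 3796.65.

P = 287.15, Y = 3796.65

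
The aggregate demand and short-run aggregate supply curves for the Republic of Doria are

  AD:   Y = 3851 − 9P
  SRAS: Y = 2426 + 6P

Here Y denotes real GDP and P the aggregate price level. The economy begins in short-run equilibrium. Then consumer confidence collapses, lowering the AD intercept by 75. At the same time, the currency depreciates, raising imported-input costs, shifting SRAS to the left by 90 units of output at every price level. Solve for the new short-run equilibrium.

P = 96, Y = 2912

After both shocks: AD is Y = 3776 − 9P and SRAS is Y = 2336 + 6P.
Setting them equal: 1440 = 15P, so P = 96.
Y = 3776 − 9·96 = 2912.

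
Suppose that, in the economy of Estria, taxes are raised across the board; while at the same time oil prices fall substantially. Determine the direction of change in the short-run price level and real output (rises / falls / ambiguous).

The first event is a negative demand shock: AD shifts left, which by itself pushes P down and Y down.
The second is a favourable supply shock: SRAS shifts right, which by itself pushes P down and Y up.
Both shocks push P down, so P falls. The two shocks push Y in opposite directions, so the effect on Y is ambiguous.

Price level: falls; output: ambiguous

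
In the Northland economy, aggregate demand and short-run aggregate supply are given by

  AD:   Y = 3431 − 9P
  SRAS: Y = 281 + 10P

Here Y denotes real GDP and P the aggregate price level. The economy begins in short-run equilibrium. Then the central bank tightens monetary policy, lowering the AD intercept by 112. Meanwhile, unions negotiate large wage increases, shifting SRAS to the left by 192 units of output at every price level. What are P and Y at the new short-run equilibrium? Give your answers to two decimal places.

P = 170.00, Y = 1789.00

After both shocks: AD is Y = 3319 − 9P and SRAS is Y = 89 + 10P.
Setting them equal: 3230 = 19P, so P = 170.00.
Substituting into AD, Y = 1789.00.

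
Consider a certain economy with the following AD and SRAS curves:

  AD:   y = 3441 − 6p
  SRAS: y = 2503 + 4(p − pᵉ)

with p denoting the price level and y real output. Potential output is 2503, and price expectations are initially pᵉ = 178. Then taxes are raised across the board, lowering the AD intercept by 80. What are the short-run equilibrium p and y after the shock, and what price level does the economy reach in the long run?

AD shifts left: new AD is y = 3361 − 6p. With pᵉ = 178, SRAS is y = 1791 + 4p.
Short run: 3361 − 6p = 1791 + 4p gives 1570 = 10p, so p = 157 and y = 3361 − 6·157 = 2419.
y = 2419 is below potential 2503; expectations adjust and SRAS shifts right until y = 2503.
Long run: on the new AD curve, 2503 = 3361 − 6p gives p = 143.

Short run: p = 157, y = 2419. Long run: p = 143.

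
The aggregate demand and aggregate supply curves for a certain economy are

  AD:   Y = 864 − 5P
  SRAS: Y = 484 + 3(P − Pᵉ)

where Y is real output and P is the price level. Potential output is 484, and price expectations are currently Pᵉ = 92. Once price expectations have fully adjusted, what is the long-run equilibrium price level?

Long-run P = 76

Short run: with Pᵉ = 92, SRAS is Y = 208 + 3P. Setting AD = SRAS gives 656 = 8P, so P = 82 and Y = 864 − 5·82 = 454.
Output 454 is below potential 484, so over time expected prices fall and SRAS shifts right until Y returns to 484.
Long run: Y = 484 on the AD curve gives 484 = 864 − 5P, so P = 76.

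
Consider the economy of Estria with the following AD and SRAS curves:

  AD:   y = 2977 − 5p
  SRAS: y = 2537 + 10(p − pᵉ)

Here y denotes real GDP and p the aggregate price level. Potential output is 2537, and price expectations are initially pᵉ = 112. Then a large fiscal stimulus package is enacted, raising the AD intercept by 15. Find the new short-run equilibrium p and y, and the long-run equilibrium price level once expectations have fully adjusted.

Short run: p = 105, y = 2467. Long run: p = 91.

AD shifts right: new AD is y = 2992 − 5p. With pᵉ = 112, SRAS is y = 1417 + 10p.
Short run: 2992 − 5p = 1417 + 10p gives 1575 = 15p, so p = 105 and y = 2992 − 5·105 = 2467.
y = 2467 is below potential 2537; expectations adjust and SRAS shifts right until y = 2537.
Long run: on the new AD curve, 2537 = 2992 − 5p gives p = 91.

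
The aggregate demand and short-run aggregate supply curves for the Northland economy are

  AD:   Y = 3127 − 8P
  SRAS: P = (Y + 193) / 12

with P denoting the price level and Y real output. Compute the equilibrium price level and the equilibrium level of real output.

Rearrange SRAS to Y = 12P − 193.
Set AD = SRAS: 3127 − 8P = 12P − 193, so 3320 = 20P and P = 166.
Then Y = 3127 − 8·166 = 1799.

P = 166, Y = 1799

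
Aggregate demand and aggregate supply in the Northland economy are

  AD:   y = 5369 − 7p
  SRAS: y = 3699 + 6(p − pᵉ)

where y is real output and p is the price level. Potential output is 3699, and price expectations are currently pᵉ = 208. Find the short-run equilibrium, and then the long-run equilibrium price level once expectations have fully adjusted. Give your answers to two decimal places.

Short run: with pᵉ = 208, SRAS is y = 2451 + 6p. Setting AD = SRAS gives 2918 = 13p, so p = 224.46 and y = 5369 − 7p = 3797.77.
Output 3797.77 is above potential 3699, so over time expected prices rise and SRAS shifts left until y returns to 3699.
Long run: y = 3699 on the AD curve gives 3699 = 5369 − 7p, so p = 238.57.

Short run: p = 224.46, y = 3797.77. Long run: p = 238.57.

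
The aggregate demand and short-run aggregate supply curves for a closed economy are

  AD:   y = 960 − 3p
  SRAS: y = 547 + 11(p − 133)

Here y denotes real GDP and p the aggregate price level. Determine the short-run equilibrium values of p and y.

p = 134, y = 558

Write SRAS as y = 547 + 11p − 1463 = 11p − 916.
Set AD = SRAS: 960 − 3p = 11p − 916, so 1876 = 14p and p = 134.
Then y = 960 − 3·134 = 558.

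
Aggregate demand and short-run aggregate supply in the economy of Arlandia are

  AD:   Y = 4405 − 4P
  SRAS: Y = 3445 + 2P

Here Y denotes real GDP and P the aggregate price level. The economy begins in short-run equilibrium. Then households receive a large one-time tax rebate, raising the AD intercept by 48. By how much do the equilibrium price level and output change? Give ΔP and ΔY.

ΔP = +8, ΔY = +16

This is a positive demand shock: AD shifts right.
New AD: Y = 4453 − 4P.
Set AD = SRAS: 4453 − 4P = 3445 + 2P, so 1008 = 6P and P = 168.
Y = 4453 − 4·168 = 3781.
Initially P = 160, Y = 3765, so ΔP = +8 and ΔY = +16.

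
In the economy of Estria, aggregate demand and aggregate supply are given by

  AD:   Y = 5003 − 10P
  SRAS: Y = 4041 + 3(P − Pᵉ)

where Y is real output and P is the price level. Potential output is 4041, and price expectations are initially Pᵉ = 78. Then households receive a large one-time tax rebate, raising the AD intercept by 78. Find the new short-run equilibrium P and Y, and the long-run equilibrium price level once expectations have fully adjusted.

AD shifts right: new AD is Y = 5081 − 10P. With Pᵉ = 78, SRAS is Y = 3807 + 3P.
Short run: 5081 − 10P = 3807 + 3P gives 1274 = 13P, so P = 98 and Y = 5081 − 10·98 = 4101.
Y = 4101 is above potential 4041; expectations adjust and SRAS shifts left until Y = 4041.
Long run: on the new AD curve, 4041 = 5081 − 10P gives P = 104.

Short run: P = 98, Y = 4101. Long run: P = 104.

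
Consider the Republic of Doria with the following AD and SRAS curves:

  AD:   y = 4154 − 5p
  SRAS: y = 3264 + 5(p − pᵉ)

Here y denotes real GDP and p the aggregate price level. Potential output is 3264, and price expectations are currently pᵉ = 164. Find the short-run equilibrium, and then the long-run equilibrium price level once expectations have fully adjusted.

Short run: p = 171, y = 3299. Long run: p = 178.

Short run: with pᵉ = 164, SRAS is y = 2444 + 5p. Setting AD = SRAS gives 1710 = 10p, so p = 171 and y = 4154 − 5·171 = 3299.
Output 3299 is above potential 3264, so over time expected prices rise and SRAS shifts left until y returns to 3264.
Long run: y = 3264 on the AD curve gives 3264 = 4154 − 5p, so p = 178.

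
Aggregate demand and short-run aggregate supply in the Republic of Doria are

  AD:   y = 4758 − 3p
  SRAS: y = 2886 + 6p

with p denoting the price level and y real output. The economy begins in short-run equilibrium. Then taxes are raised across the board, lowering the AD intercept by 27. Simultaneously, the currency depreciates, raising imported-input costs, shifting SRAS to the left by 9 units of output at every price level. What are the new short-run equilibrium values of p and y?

p = 206, y = 4113

After both shocks: AD is y = 4731 − 3p and SRAS is y = 2877 + 6p.
Setting them equal: 1854 = 9p, so p = 206.
y = 4731 − 3·206 = 4113.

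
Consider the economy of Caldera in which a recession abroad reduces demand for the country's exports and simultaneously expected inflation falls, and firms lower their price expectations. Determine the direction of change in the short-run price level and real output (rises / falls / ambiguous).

The first event is a negative demand shock: AD shifts left, which by itself pushes P down and Y down.
The second is a favourable supply shock: SRAS shifts right, which by itself pushes P down and Y up.
Both shocks push P down, so P falls. The two shocks push Y in opposite directions, so the effect on Y is ambiguous.

Price level: falls; output: ambiguous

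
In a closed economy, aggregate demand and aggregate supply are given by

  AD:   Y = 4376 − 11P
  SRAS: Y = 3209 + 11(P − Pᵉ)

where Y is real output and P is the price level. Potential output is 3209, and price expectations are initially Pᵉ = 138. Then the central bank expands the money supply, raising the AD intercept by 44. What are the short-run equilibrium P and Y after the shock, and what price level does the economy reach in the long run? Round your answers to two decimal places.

AD shifts right: new AD is Y = 4420 − 11P. With Pᵉ = 138, SRAS is Y = 1691 + 11P.
Short run: 4420 − 11P = 1691 + 11P gives 2729 = 22P, so P = 124.05 and Y = 4420 − 11P = 3055.50.
Y = 3055.50 is below potential 3209; expectations adjust and SRAS shifts right until Y = 3209.
Long run: on the new AD curve, 3209 = 4420 − 11P gives P = 110.09.

Short run: P = 124.05, Y = 3055.50. Long run: P = 110.09.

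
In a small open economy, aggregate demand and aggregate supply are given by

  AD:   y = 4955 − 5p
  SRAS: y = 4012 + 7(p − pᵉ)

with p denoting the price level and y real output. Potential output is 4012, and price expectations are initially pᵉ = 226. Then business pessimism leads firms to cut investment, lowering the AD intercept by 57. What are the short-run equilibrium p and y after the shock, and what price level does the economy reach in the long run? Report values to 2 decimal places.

Short run: p = 205.67, y = 3869.67. Long run: p = 177.20.

AD shifts left: new AD is y = 4898 − 5p. With pᵉ = 226, SRAS is y = 2430 + 7p.
Short run: 4898 − 5p = 2430 + 7p gives 2468 = 12p, so p = 205.67 and y = 4898 − 5p = 3869.67.
y = 3869.67 is below potential 4012; expectations adjust and SRAS shifts right until y = 4012.
Long run: on the new AD curve, 4012 = 4898 − 5p gives p = 177.20.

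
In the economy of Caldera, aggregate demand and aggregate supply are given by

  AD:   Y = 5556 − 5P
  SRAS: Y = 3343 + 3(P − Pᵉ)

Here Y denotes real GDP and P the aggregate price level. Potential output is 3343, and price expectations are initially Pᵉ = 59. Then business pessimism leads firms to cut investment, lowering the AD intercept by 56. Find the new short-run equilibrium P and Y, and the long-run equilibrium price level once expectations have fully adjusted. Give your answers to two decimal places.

AD shifts left: new AD is Y = 5500 − 5P. With Pᵉ = 59, SRAS is Y = 3166 + 3P.
Short run: 5500 − 5P = 3166 + 3P gives 2334 = 8P, so P = 291.75 and Y = 5500 − 5P = 4041.25.
Y = 4041.25 is above potential 3343; expectations adjust and SRAS shifts left until Y = 3343.
Long run: on the new AD curve, 3343 = 5500 − 5P gives P = 431.40.

Short run: P = 291.75, Y = 4041.25. Long run: P = 431.40.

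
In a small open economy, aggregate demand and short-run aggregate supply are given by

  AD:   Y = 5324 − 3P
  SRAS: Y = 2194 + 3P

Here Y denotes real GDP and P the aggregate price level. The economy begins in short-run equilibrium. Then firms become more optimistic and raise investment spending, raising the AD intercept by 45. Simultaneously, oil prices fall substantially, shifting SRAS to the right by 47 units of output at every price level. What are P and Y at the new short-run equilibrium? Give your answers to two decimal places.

After both shocks: AD is Y = 5369 − 3P and SRAS is Y = 2241 + 3P.
Setting them equal: 3128 = 6P, so P = 521.33.
Substituting into AD, Y = 3805.00.

P = 521.33, Y = 3805.00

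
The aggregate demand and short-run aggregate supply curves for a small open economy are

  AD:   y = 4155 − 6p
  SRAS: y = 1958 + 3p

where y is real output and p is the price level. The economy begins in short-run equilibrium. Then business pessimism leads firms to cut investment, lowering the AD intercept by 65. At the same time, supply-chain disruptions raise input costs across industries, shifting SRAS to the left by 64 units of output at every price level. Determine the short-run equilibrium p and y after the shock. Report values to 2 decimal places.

p = 244.00, y = 2626.00

After both shocks: AD is y = 4090 − 6p and SRAS is y = 1894 + 3p.
Setting them equal: 2196 = 9p, so p = 244.00.
Substituting into AD, y = 2626.00.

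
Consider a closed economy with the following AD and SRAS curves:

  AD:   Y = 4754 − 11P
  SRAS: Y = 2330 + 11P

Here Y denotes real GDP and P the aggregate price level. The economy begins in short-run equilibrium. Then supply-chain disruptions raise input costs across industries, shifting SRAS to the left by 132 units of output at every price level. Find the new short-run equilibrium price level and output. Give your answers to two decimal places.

P = 116.18, Y = 3476.00

This is a negative supply shock: SRAS shifts left.
New SRAS: Y = 2198 + 11P.
Set AD = SRAS: 4754 − 11P = 2198 + 11P, so 2556 = 22P and P = 116.18.
Substituting into AD, Y = 3476.00.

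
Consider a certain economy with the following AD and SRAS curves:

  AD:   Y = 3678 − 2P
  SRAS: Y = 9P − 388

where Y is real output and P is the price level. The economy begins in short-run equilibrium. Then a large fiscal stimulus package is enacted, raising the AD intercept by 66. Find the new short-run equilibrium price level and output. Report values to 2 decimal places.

P = 375.64, Y = 2992.73

This is a positive demand shock: AD shifts right.
New AD: Y = 3744 − 2P.
Set AD = SRAS: 3744 − 2P = 9P − 388, so 4132 = 11P and P = 375.64.
Substituting into AD, Y = 2992.73.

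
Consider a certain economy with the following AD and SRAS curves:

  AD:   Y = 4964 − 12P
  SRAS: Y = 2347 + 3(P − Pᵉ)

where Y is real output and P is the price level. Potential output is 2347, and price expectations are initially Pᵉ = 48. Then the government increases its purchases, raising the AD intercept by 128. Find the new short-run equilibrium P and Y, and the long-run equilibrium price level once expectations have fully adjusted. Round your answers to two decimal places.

AD shifts right: new AD is Y = 5092 − 12P. With Pᵉ = 48, SRAS is Y = 2203 + 3P.
Short run: 5092 − 12P = 2203 + 3P gives 2889 = 15P, so P = 192.60 and Y = 5092 − 12P = 2780.80.
Y = 2780.80 is above potential 2347; expectations adjust and SRAS shifts left until Y = 2347.
Long run: on the new AD curve, 2347 = 5092 − 12P gives P = 228.75.

Short run: P = 192.60, Y = 2780.80. Long run: P = 228.75.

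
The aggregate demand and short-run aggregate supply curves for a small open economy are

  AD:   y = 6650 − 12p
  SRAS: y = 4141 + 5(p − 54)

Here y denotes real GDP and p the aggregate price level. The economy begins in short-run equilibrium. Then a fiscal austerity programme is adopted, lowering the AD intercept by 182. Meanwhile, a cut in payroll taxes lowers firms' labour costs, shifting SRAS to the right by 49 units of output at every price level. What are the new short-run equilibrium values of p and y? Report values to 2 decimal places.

After both shocks: AD is y = 6468 − 12p and SRAS is y = 3920 + 5p.
Setting them equal: 2548 = 17p, so p = 149.88.
Substituting into AD, y = 4669.41.

p = 149.88, y = 4669.41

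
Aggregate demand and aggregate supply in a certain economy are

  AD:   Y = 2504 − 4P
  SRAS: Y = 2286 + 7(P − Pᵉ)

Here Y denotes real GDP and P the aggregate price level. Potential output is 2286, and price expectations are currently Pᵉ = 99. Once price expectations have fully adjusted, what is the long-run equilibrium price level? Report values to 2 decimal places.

Short run: with Pᵉ = 99, SRAS is Y = 1593 + 7P. Setting AD = SRAS gives 911 = 11P, so P = 82.82 and Y = 2504 − 4P = 2172.73.
Output 2172.73 is below potential 2286, so over time expected prices fall and SRAS shifts right until Y returns to 2286.
Long run: Y = 2286 on the AD curve gives 2286 = 2504 − 4P, so P = 54.50.

Long-run P = 54.50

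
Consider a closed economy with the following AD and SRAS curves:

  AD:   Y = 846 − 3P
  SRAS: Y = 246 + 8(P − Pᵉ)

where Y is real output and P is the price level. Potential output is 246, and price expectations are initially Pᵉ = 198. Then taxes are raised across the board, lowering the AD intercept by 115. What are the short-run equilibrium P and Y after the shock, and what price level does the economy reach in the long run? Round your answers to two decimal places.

AD shifts left: new AD is Y = 731 − 3P. With Pᵉ = 198, SRAS is Y = 8P − 1338.
Short run: 731 − 3P = 8P − 1338 gives 2069 = 11P, so P = 188.09 and Y = 731 − 3P = 166.73.
Y = 166.73 is below potential 246; expectations adjust and SRAS shifts right until Y = 246.
Long run: on the new AD curve, 246 = 731 − 3P gives P = 161.67.

Short run: P = 188.09, Y = 166.73. Long run: P = 161.67.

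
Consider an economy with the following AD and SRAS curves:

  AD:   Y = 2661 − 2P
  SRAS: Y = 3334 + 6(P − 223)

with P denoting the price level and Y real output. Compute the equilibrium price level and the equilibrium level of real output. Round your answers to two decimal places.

Write SRAS as Y = 3334 + 6P − 1338 = 1996 + 6P.
Set AD = SRAS: 2661 − 2P = 1996 + 6P, so 665 = 8P and P = 83.13.
Substituting into AD, Y = 2661 − 2P = 2494.75.

P = 83.13, Y = 2494.75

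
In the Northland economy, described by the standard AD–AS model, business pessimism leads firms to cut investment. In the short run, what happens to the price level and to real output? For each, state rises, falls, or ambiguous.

Price level: falls; output: falls

This is a negative demand shock: AD shifts left.
Moving along the upward-sloping SRAS curve, P falls and Y falls.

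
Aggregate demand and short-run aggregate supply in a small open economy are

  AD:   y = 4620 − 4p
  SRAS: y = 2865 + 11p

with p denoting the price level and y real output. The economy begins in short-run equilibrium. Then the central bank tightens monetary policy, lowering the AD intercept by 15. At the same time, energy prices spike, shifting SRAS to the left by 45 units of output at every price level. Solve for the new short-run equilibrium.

After both shocks: AD is y = 4605 − 4p and SRAS is y = 2820 + 11p.
Setting them equal: 1785 = 15p, so p = 119.
y = 4605 − 4·119 = 4129.

p = 119, y = 4129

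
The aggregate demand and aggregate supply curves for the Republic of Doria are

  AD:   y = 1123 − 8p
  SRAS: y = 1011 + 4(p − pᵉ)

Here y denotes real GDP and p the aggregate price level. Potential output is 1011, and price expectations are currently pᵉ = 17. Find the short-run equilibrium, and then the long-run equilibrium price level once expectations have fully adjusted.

Short run: p = 15, y = 1003. Long run: p = 14.

Short run: with pᵉ = 17, SRAS is y = 943 + 4p. Setting AD = SRAS gives 180 = 12p, so p = 15 and y = 1123 − 8·15 = 1003.
Output 1003 is below potential 1011, so over time expected prices fall and SRAS shifts right until y returns to 1011.
Long run: y = 1011 on the AD curve gives 1011 = 1123 − 8p, so p = 14.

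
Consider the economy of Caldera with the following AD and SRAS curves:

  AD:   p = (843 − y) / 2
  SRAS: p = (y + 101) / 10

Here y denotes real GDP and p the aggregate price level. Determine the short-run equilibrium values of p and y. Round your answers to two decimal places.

p = 78.67, y = 685.67

Rearrange AD to y = 843 − 2p.
Rearrange SRAS to y = 10p − 101.
Set AD = SRAS: 843 − 2p = 10p − 101, so 944 = 12p and p = 78.67.
Substituting into AD, y = 843 − 2p = 685.67.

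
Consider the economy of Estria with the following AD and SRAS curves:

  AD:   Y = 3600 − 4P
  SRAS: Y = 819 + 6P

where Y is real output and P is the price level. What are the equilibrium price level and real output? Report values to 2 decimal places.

Set AD = SRAS: 3600 − 4P = 819 + 6P, so 2781 = 10P and P = 278.10.
Substituting into AD, Y = 3600 − 4P = 2487.60.

P = 278.10, Y = 2487.60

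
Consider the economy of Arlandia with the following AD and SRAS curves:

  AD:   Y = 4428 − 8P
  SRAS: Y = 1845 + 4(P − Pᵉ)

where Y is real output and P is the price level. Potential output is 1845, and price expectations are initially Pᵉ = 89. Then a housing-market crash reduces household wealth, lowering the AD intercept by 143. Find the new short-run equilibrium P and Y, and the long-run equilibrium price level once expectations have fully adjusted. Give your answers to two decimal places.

Short run: P = 233.00, Y = 2421.00. Long run: P = 305.00.

AD shifts left: new AD is Y = 4285 − 8P. With Pᵉ = 89, SRAS is Y = 1489 + 4P.
Short run: 4285 − 8P = 1489 + 4P gives 2796 = 12P, so P = 233.00 and Y = 4285 − 8P = 2421.00.
Y = 2421.00 is above potential 1845; expectations adjust and SRAS shifts left until Y = 1845.
Long run: on the new AD curve, 1845 = 4285 − 8P gives P = 305.00.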